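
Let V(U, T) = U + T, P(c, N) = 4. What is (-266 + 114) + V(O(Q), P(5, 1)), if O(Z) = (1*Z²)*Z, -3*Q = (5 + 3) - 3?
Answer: -4121/27 ≈ -152.63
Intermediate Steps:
Q = -5/3 (Q = -((5 + 3) - 3)/3 = -(8 - 3)/3 = -⅓*5 = -5/3 ≈ -1.6667)
O(Z) = Z³ (O(Z) = Z²*Z = Z³)
V(U, T) = T + U
(-266 + 114) + V(O(Q), P(5, 1)) = (-266 + 114) + (4 + (-5/3)³) = -152 + (4 - 125/27) = -152 - 17/27 = -4121/27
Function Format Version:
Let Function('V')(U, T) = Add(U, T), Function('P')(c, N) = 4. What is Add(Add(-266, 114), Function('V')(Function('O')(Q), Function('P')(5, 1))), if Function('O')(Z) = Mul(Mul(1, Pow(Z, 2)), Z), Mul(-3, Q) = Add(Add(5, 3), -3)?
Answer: Rational(-4121, 27) ≈ -152.63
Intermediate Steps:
Q = Rational(-5, 3) (Q = Mul(Rational(-1, 3), Add(Add(5, 3), -3)) = Mul(Rational(-1, 3), Add(8, -3)) = Mul(Rational(-1, 3), 5) = Rational(-5, 3) ≈ -1.6667)
Function('O')(Z) = Pow(Z, 3) (Function('O')(Z) = Mul(Pow(Z, 2), Z) = Pow(Z, 3))
Function('V')(U, T) = Add(T, U)
Add(Add(-266, 114), Function('V')(Function('O')(Q), Function('P')(5, 1))) = Add(Add(-266, 114), Add(4, Pow(Rational(-5, 3), 3))) = Add(-152, Add(4, Rational(-125, 27))) = Add(-152, Rational(-17, 27)) = Rational(-4121, 27)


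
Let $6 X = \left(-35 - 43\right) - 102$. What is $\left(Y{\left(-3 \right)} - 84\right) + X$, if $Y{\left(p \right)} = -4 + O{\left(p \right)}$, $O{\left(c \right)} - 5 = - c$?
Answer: $-110$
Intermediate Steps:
$O{\left(c \right)} = 5 - c$
$Y{\left(p \right)} = 1 - p$ ($Y{\left(p \right)} = -4 - \left(-5 + p\right) = 1 - p$)
$X = -30$ ($X = \frac{\left(-35 - 43\right) - 102}{6} = \frac{-78 - 102}{6} = \frac{1}{6} \left(-180\right) = -30$)
$\left(Y{\left(-3 \right)} - 84\right) + X = \left(\left(1 - -3\right) - 84\right) - 30 = \left(\left(1 + 3\right) - 84\right) - 30 = \left(4 - 84\right) - 30 = -80 - 30 = -110$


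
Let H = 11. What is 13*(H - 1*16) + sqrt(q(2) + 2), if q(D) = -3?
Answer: -65 + I ≈ -65.0 + 1.0*I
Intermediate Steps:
13*(H - 1*16) + sqrt(q(2) + 2) = 13*(11 - 1*16) + sqrt(-3 + 2) = 13*(11 - 16) + sqrt(-1) = 13*(-5) + I = -65 + I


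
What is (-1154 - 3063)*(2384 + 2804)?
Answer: -21877796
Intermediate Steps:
(-1154 - 3063)*(2384 + 2804) = -4217*5188 = -21877796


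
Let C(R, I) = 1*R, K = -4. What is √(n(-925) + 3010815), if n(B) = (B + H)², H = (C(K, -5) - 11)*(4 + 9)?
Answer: 19*√11815 ≈ 2065.2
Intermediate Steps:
C(R, I) = R
H = -195 (H = (-4 - 11)*(4 + 9) = -15*13 = -195)
n(B) = (-195 + B)² (n(B) = (B - 195)² = (-195 + B)²)
√(n(-925) + 3010815) = √((-195 - 925)² + 3010815) = √((-1120)² + 3010815) = √(1254400 + 3010815) = √4265215 = 19*√11815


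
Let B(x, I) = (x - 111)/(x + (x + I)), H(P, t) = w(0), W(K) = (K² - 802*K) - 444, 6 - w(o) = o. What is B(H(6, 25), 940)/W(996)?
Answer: -1/1747872 ≈ -5.7212e-7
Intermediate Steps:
w(o) = 6 - o
W(K) = -444 + K² - 802*K
H(P, t) = 6 (H(P, t) = 6 - 1*0 = 6 + 0 = 6)
B(x, I) = (-111 + x)/(I + 2*x) (B(x, I) = (-111 + x)/(x + (I + x)) = (-111 + x)/(I + 2*x))
B(H(6, 25), 940)/W(996) = ((-111 + 6)/(940 + 2*6))/(-444 + 996² - 802*996) = (-105/(940 + 12))/(-444 + 992016 - 798792) = (-105/952)/192780 = ((1/952)*(-105))*(1/192780) = -15/136*1/192780 = -1/1747872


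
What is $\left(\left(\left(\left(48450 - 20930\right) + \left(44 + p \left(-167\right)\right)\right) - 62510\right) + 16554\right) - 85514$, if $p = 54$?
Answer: $-112924$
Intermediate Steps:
$\left(\left(\left(\left(48450 - 20930\right) + \left(44 + p \left(-167\right)\right)\right) - 62510\right) + 16554\right) - 85514 = \left(\left(\left(\left(48450 - 20930\right) + \left(44 + 54 \left(-167\right)\right)\right) - 62510\right) + 16554\right) - 85514 = \left(\left(\left(\left(48450 - 20930\right) + \left(44 - 9018\right)\right) - 62510\right) + 16554\right) - 85514 = \left(\left(\left(27520 - 8974\right) - 62510\right) + 16554\right) - 85514 = \left(\left(18546 - 62510\right) + 16554\right) - 85514 = \left(-43964 + 16554\right) - 85514 = -27410 - 85514 = -112924$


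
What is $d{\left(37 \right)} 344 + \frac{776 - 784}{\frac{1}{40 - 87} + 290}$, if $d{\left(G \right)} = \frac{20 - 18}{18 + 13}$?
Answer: $\frac{9365096}{422499} \approx 22.166$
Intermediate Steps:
$d{\left(G \right)} = \frac{2}{31}$
$d{\left(37 \right)} 344 + \frac{776 - 784}{\frac{1}{40 - 87} + 290} = \frac{2}{31} \cdot 344 + \frac{776 - 784}{\frac{1}{40 - 87} + 290} = \frac{688}{31} - \frac{8}{\frac{1}{-47} + 290} = \frac{688}{31} - \frac{8}{- \frac{1}{47} + 290} = \frac{688}{31} - \frac{8}{\frac{13629}{47}} = \frac{688}{31} - \frac{376}{13629} = \frac{9365096}{422499}$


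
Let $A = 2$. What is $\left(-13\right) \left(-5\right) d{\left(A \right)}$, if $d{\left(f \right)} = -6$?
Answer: $-390$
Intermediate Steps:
$\left(-13\right) \left(-5\right) d{\left(A \right)} = \left(-13\right) \left(-5\right) \left(-6\right) = 65 \left(-6\right) = -390$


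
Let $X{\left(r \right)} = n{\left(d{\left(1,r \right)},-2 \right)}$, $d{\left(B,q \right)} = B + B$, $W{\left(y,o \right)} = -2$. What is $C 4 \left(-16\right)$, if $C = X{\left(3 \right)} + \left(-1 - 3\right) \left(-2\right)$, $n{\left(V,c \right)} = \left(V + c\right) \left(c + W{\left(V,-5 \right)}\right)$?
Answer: $-512$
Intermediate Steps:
$d{\left(B,q \right)} = 2 B$
$n{\left(V,c \right)} = \left(-2 + c\right) \left(V + c\right)$ ($n{\left(V,c \right)} = \left(V + c\right) \left(c - 2\right) = \left(V + c\right) \left(-2 + c\right) = \left(-2 + c\right) \left(V + c\right)$)
$X{\left(r \right)} = 0$ ($X{\left(r \right)} = \left(-2\right)^{2} - 2 \cdot 2 \cdot 1 - -4 + 2 \cdot 1 \left(-2\right) = 4 - 4 + 4 + 2 \left(-2\right) = 4 - 4 + 4 - 4 = 0$)
$C = 8$ ($C = 0 + \left(-1 - 3\right) \left(-2\right) = 0 - -8 = 0 + 8 = 8$)
$C 4 \left(-16\right) = 8 \cdot 4 \left(-16\right) = 32 \left(-16\right) = -512$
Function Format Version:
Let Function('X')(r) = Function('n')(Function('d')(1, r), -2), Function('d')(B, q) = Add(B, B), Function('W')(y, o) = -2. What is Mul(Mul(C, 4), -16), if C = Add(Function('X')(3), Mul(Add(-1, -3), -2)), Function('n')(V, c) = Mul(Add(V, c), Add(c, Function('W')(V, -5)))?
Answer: -512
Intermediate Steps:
Function('d')(B, q) = Mul(2, B)
Function('n')(V, c) = Mul(Add(-2, c), Add(V, c)) (Function('n')(V, c) = Mul(Add(V, c), Add(c, -2)) = Mul(Add(V, c), Add(-2, c)) = Mul(Add(-2, c), Add(V, c)))
Function('X')(r) = 0 (Function('X')(r) = Add(Pow(-2, 2), Mul(-2, Mul(2, 1)), Mul(-2, -2), Mul(Mul(2, 1), -2)) = Add(4, Mul(-2, 2), 4, Mul(2, -2)) = Add(4, -4, 4, -4) = 0)
C = 8 (C = Add(0, Mul(Add(-1, -3), -2)) = Add(0, Mul(-4, -2)) = Add(0, 8) = 8)
Mul(Mul(C, 4), -16) = Mul(Mul(8, 4), -16) = Mul(32, -16) = -512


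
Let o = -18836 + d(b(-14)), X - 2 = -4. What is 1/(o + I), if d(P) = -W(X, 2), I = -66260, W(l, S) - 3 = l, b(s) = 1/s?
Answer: -1/85097 ≈ -1.1751e-5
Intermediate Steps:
X = -2 (X = 2 - 4 = -2)
W(l, S) = 3 + l
d(P) = -1 (d(P) = -(3 - 2) = -1*1 = -1)
o = -18837 (o = -18836 - 1 = -18837)
1/(o + I) = 1/(-18837 - 66260) = 1/(-85097) = -1/85097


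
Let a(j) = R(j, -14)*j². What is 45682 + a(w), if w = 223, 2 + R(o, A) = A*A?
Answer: 9693108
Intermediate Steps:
R(o, A) = -2 + A² (R(o, A) = -2 + A*A = -2 + A²)
a(j) = 194*j² (a(j) = (-2 + (-14)²)*j² = (-2 + 196)*j² = 194*j²)
45682 + a(w) = 45682 + 194*223² = 45682 + 194*49729 = 45682 + 9647426 = 9693108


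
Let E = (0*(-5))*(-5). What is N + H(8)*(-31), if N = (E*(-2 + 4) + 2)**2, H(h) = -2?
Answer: 66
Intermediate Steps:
E = 0 (E = 0*(-5) = 0)
N = 4 (N = (0*(-2 + 4) + 2)**2 = (0*2 + 2)**2 = (0 + 2)**2 = 2**2 = 4)
N + H(8)*(-31) = 4 - 2*(-31) = 4 + 62 = 66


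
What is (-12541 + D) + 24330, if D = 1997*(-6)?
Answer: -193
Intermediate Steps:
D = -11982
(-12541 + D) + 24330 = (-12541 - 11982) + 24330 = -24523 + 24330 = -193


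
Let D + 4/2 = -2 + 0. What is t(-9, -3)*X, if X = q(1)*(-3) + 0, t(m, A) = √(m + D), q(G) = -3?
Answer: 9*I*√13 ≈ 32.45*I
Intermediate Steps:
D = -4 (D = -2 + (-2 + 0) = -2 - 2 = -4)
t(m, A) = √(-4 + m) (t(m, A) = √(m - 4) = √(-4 + m))
X = 9 (X = -3*(-3) + 0 = 9 + 0 = 9)
t(-9, -3)*X = √(-4 - 9)*9 = √(-13)*9 = (I*√13)*9 = 9*I*√13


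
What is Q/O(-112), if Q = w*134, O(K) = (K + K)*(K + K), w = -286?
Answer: -9581/12544 ≈ -0.76379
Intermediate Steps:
O(K) = 4*K² (O(K) = (2*K)*(2*K) = 4*K²)
Q = -38324 (Q = -286*134 = -38324)
Q/O(-112) = -38324/(4*(-112)²) = -38324/(4*12544) = -38324/50176 = -38324*1/50176 = -9581/12544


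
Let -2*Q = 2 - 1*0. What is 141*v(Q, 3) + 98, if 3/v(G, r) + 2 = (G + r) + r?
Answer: 239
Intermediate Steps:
Q = -1 (Q = -(2 - 1*0)/2 = -(2 + 0)/2 = -½*2 = -1)
v(G, r) = 3/(-2 + G + 2*r) (v(G, r) = 3/(-2 + ((G + r) + r)) = 3/(-2 + (G + 2*r)) = 3/(-2 + G + 2*r))
141*v(Q, 3) + 98 = 141*(3/(-2 - 1 + 2*3)) + 98 = 141*(3/(-2 - 1 + 6)) + 98 = 141*(3/3) + 98 = 141*(3*(⅓)) + 98 = 141*1 + 98 = 141 + 98 = 239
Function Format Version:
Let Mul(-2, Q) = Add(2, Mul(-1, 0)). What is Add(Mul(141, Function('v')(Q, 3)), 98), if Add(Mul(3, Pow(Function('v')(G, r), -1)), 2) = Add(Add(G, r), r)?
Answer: 239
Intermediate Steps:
Q = -1 (Q = Mul(Rational(-1, 2), Add(2, Mul(-1, 0))) = Mul(Rational(-1, 2), Add(2, 0)) = Mul(Rational(-1, 2), 2) = -1)
Function('v')(G, r) = Mul(3, Pow(Add(-2, G, Mul(2, r)), -1)) (Function('v')(G, r) = Mul(3, Pow(Add(-2, Add(Add(G, r), r)), -1)) = Mul(3, Pow(Add(-2, Add(G, Mul(2, r))), -1)) = Mul(3, Pow(Add(-2, G, Mul(2, r)), -1)))
Add(Mul(141, Function('v')(Q, 3)), 98) = Add(Mul(141, Mul(3, Pow(Add(-2, -1, Mul(2, 3)), -1))), 98) = Add(Mul(141, Mul(3, Pow(Add(-2, -1, 6), -1))), 98) = Add(Mul(141, Mul(3, Pow(3, -1))), 98) = Add(Mul(141, Mul(3, Rational(1, 3))), 98) = Add(Mul(141, 1), 98) = Add(141, 98) = 239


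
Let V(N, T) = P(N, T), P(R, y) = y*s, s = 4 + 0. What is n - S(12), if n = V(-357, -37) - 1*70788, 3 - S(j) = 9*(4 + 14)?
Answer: -70777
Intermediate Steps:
S(j) = -159 (S(j) = 3 - 9*(4 + 14) = 3 - 9*18 = 3 - 1*162 = 3 - 162 = -159)
s = 4
P(R, y) = 4*y (P(R, y) = y*4 = 4*y)
V(N, T) = 4*T
n = -70936 (n = 4*(-37) - 1*70788 = -148 - 70788 = -70936)
n - S(12) = -70936 - 1*(-159) = -70936 + 159 = -70777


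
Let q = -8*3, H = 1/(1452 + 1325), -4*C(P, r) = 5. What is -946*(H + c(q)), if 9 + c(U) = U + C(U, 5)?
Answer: 179950485/5554 ≈ 32400.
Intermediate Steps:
C(P, r) = -5/4 (C(P, r) = -¼*5 = -5/4)
H = 1/2777 ≈ 0.00036010
q = -24
c(U) = -41/4 + U (c(U) = -9 + (U - 5/4) = -9 + (-5/4 + U) = -41/4 + U)
-946*(H + c(q)) = -946*(1/2777 + (-41/4 - 24)) = -946*(1/2777 - 137/4) = -946*(-380445/11108) = 179950485/5554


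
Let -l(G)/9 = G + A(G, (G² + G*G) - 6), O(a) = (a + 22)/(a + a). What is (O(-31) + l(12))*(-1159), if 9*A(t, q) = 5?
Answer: 8109523/62 ≈ 1.3080e+5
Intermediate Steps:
A(t, q) = 5/9 (A(t, q) = (⅑)*5 = 5/9)
O(a) = (22 + a)/(2*a) (O(a) = (22 + a)/((2*a)) = (22 + a)*(1/(2*a)) = (22 + a)/(2*a))
l(G) = -5 - 9*G (l(G) = -9*(G + 5/9) = -9*(5/9 + G) = -5 - 9*G)
(O(-31) + l(12))*(-1159) = ((½)*(22 - 31)/(-31) + (-5 - 9*12))*(-1159) = ((½)*(-1/31)*(-9) + (-5 - 108))*(-1159) = (9/62 - 113)*(-1159) = -6997/62*(-1159) = 8109523/62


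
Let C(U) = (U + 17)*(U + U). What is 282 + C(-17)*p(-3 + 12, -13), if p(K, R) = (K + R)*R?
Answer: 282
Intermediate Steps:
p(K, R) = R*(K + R)
C(U) = 2*U*(17 + U) (C(U) = (17 + U)*(2*U) = 2*U*(17 + U))
282 + C(-17)*p(-3 + 12, -13) = 282 + (2*(-17)*(17 - 17))*(-13*((-3 + 12) - 13)) = 282 + (2*(-17)*0)*(-13*(9 - 13)) = 282 + 0*(-13*(-4)) = 282 + 0*52 = 282 + 0 = 282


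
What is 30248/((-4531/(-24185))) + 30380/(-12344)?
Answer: 2257522344735/13982666 ≈ 1.6145e+5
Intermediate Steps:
30248/((-4531/(-24185))) + 30380/(-12344) = 30248/((-4531*(-1/24185))) + 30380*(-1/12344) = 30248/(4531/24185) - 7595/3086 = 30248*(24185/4531) - 7595/3086 = 731547880/4531 - 7595/3086 = 2257522344735/13982666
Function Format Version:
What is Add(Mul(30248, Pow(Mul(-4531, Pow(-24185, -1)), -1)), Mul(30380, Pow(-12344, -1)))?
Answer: Rational(2257522344735, 13982666) ≈ 1.6145e+5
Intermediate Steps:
Add(Mul(30248, Pow(Mul(-4531, Pow(-24185, -1)), -1)), Mul(30380, Pow(-12344, -1))) = Add(Mul(30248, Pow(Mul(-4531, Rational(-1, 24185)), -1)), Mul(30380, Rational(-1, 12344))) = Add(Mul(30248, Pow(Rational(4531, 24185), -1)), Rational(-7595, 3086)) = Add(Mul(30248, Rational(24185, 4531)), Rational(-7595, 3086)) = Add(Rational(731547880, 4531), Rational(-7595, 3086)) = Rational(2257522344735, 13982666)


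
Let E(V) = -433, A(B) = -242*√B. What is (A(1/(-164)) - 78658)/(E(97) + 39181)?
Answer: -39329/19374 - 121*I*√41/1588668 ≈ -2.03 - 0.00048769*I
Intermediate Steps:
(A(1/(-164)) - 78658)/(E(97) + 39181) = (-242*I*√41/82 - 78658)/(-433 + 39181) = (-121*I*√41/41 - 78658)/38748 = (-121*I*√41/41 - 78658)*(1/38748) = (-78658 - 121*I*√41/41)*(1/38748) = -39329/19374 - 121*I*√41/1588668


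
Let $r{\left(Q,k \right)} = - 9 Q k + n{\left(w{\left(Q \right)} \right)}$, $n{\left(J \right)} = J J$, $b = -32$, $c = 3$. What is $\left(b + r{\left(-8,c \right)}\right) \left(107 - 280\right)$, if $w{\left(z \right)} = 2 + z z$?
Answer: $-785420$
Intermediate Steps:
$w{\left(z \right)} = 2 + z^{2}$
$n{\left(J \right)} = J^{2}$
$r{\left(Q,k \right)} = \left(2 + Q^{2}\right)^{2} - 9 Q k$ ($r{\left(Q,k \right)} = - 9 Q k + \left(2 + Q^{2}\right)^{2} = \left(2 + Q^{2}\right)^{2} - 9 Q k$)
$\left(b + r{\left(-8,c \right)}\right) \left(107 - 280\right) = \left(-32 - \left(-216 - \left(2 + \left(-8\right)^{2}\right)^{2}\right)\right) \left(107 - 280\right) = \left(-32 + \left(\left(2 + 64\right)^{2} + 216\right)\right) \left(-173\right) = \left(-32 + \left(66^{2} + 216\right)\right) \left(-173\right) = \left(-32 + \left(4356 + 216\right)\right) \left(-173\right) = \left(-32 + 4572\right) \left(-173\right) = 4540 \left(-173\right) = -785420$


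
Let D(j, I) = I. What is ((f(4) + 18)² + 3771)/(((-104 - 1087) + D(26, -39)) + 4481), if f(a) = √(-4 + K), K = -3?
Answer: 4088/3251 + 36*I*√7/3251 ≈ 1.2575 + 0.029298*I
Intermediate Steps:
f(a) = I*√7 (f(a) = √(-4 - 3) = √(-7) = I*√7)
((f(4) + 18)² + 3771)/(((-104 - 1087) + D(26, -39)) + 4481) = ((I*√7 + 18)² + 3771)/(((-104 - 1087) - 39) + 4481) = ((18 + I*√7)² + 3771)/((-1191 - 39) + 4481) = (3771 + (18 + I*√7)²)/(-1230 + 4481) = (3771 + (18 + I*√7)²)/3251 = (3771 + (18 + I*√7)²)*(1/3251) = 3771/3251 + (18 + I*√7)²/3251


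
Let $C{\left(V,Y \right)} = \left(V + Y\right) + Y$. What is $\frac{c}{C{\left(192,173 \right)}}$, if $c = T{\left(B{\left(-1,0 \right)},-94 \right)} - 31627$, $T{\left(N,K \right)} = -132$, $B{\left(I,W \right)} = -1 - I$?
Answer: $- \frac{31759}{538} \approx -59.032$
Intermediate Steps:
$C{\left(V,Y \right)} = V + 2 Y$
$c = -31759$ ($c = -132 - 31627 = -31759$)
$\frac{c}{C{\left(192,173 \right)}} = - \frac{31759}{192 + 2 \cdot 173} = - \frac{31759}{192 + 346} = - \frac{31759}{538}$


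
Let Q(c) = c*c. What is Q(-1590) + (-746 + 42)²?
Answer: 3023716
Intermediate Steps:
Q(c) = c²
Q(-1590) + (-746 + 42)² = (-1590)² + (-746 + 42)² = 2528100 + (-704)² = 2528100 + 495616 = 3023716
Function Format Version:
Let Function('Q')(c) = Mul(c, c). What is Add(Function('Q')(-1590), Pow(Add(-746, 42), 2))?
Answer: 3023716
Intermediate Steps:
Function('Q')(c) = Pow(c, 2)
Add(Function('Q')(-1590), Pow(Add(-746, 42), 2)) = Add(Pow(-1590, 2), Pow(Add(-746, 42), 2)) = Add(2528100, Pow(-704, 2)) = Add(2528100, 495616) = 3023716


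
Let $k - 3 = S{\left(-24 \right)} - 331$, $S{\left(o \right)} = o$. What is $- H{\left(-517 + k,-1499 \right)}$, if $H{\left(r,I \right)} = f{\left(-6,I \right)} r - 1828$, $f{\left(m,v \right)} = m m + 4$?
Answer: $36588$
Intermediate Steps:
$f{\left(m,v \right)} = 4 + m^{2}$ ($f{\left(m,v \right)} = m^{2} + 4 = 4 + m^{2}$)
$k = -352$ ($k = 3 - 355 = -352$)
$H{\left(r,I \right)} = -1828 + 40 r$ ($H{\left(r,I \right)} = \left(4 + \left(-6\right)^{2}\right) r - 1828 = \left(4 + 36\right) r - 1828 = 40 r - 1828 = -1828 + 40 r$)
$- H{\left(-517 + k,-1499 \right)} = - (-1828 + 40 \left(-517 - 352\right)) = - (-1828 + 40 \left(-869\right)) = - (-1828 - 34760) = \left(-1\right) \left(-36588\right) = 36588$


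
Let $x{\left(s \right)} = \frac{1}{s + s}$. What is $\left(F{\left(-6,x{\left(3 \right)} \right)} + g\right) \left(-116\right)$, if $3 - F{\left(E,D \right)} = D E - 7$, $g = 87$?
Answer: $-11368$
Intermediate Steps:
$x{\left(s \right)} = \frac{1}{2 s}$
$F{\left(E,D \right)} = 10 - D E$ ($F{\left(E,D \right)} = 3 - \left(D E - 7\right) = 3 - \left(-7 + D E\right) = 10 - D E$)
$\left(F{\left(-6,x{\left(3 \right)} \right)} + g\right) \left(-116\right) = \left(\left(10 - \frac{1}{2 \cdot 3} \left(-6\right)\right) + 87\right) \left(-116\right) = \left(\left(10 - \frac{1}{2} \cdot \frac{1}{3} \left(-6\right)\right) + 87\right) \left(-116\right) = \left(\left(10 - \frac{1}{6} \left(-6\right)\right) + 87\right) \left(-116\right) = \left(\left(10 + 1\right) + 87\right) \left(-116\right) = \left(11 + 87\right) \left(-116\right) = 98 \left(-116\right) = -11368$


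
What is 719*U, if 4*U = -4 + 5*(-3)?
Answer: -13661/4 ≈ -3415.3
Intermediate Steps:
U = -19/4 (U = (-4 + 5*(-3))/4 = (-4 - 15)/4 = (1/4)*(-19) = -19/4 ≈ -4.7500)
719*U = 719*(-19/4) = -13661/4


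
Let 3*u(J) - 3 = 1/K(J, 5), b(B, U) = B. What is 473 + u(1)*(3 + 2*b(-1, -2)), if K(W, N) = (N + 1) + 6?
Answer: 17065/36 ≈ 474.03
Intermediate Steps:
K(W, N) = 7 + N (K(W, N) = (1 + N) + 6 = 7 + N)
u(J) = 37/36 (u(J) = 1 + 1/(3*(7 + 5)) = 1 + (⅓)/12 = 1 + (⅓)*(1/12) = 1 + 1/36 = 37/36)
473 + u(1)*(3 + 2*b(-1, -2)) = 473 + 37*(3 + 2*(-1))/36 = 473 + 37*(3 - 2)/36 = 473 + (37/36)*1 = 473 + 37/36 = 17065/36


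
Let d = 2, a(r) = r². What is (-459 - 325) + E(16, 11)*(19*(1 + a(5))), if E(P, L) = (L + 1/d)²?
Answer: 129095/2 ≈ 64548.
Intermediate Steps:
E(P, L) = (½ + L)² (E(P, L) = (L + 1/2)² = (L + ½)² = (½ + L)²)
(-459 - 325) + E(16, 11)*(19*(1 + a(5))) = (-459 - 325) + ((1 + 2*11)²/4)*(19*(1 + 5²)) = -784 + ((1 + 22)²/4)*(19*(1 + 25)) = -784 + ((¼)*23²)*(19*26) = -784 + ((¼)*529)*494 = -784 + (529/4)*494 = -784 + 130663/2 = 129095/2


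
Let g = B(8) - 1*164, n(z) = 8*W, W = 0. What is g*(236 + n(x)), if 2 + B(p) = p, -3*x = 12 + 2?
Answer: -37288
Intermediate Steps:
x = -14/3 (x = -(12 + 2)/3 = -⅓*14 = -14/3 ≈ -4.6667)
B(p) = -2 + p
n(z) = 0 (n(z) = 8*0 = 0)
g = -158 (g = (-2 + 8) - 1*164 = 6 - 164 = -158)
g*(236 + n(x)) = -158*(236 + 0) = -158*236 = -37288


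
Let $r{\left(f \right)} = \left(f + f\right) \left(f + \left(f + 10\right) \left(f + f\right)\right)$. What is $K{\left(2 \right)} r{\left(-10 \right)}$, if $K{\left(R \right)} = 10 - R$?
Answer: $1600$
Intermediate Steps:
$r{\left(f \right)} = 2 f \left(f + 2 f \left(10 + f\right)\right)$ ($r{\left(f \right)} = 2 f \left(f + \left(10 + f\right) 2 f\right) = 2 f \left(f + 2 f \left(10 + f\right)\right)$)
$K{\left(2 \right)} r{\left(-10 \right)} = \left(10 - 2\right) \left(-10\right)^{2} \left(42 + 4 \left(-10\right)\right) = \left(10 - 2\right) 100 \left(42 - 40\right) = 8 \cdot 100 \cdot 2 = 8 \cdot 200 = 1600$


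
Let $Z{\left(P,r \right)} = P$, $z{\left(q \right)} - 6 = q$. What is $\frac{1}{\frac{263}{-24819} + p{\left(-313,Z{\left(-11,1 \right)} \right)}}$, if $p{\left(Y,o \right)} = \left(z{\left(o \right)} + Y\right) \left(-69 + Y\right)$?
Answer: $\frac{24819}{3014912581} \approx 8.2321 \cdot 10^{-6}$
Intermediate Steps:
$z{\left(q \right)} = 6 + q$
$p{\left(Y,o \right)} = \left(-69 + Y\right) \left(6 + Y + o\right)$ ($p{\left(Y,o \right)} = \left(\left(6 + o\right) + Y\right) \left(-69 + Y\right) = \left(6 + Y + o\right) \left(-69 + Y\right) = \left(-69 + Y\right) \left(6 + Y + o\right)$)
$\frac{1}{\frac{263}{-24819} + p{\left(-313,Z{\left(-11,1 \right)} \right)}} = \frac{1}{\frac{263}{-24819} - \left(-23507 - 97969\right)} = \frac{1}{263 \left(- \frac{1}{24819}\right) + \left(-414 + 97969 + 759 + 19719 + 3443\right)} = \frac{1}{- \frac{263}{24819} + 121476} = \frac{1}{\frac{3014912581}{24819}} = \frac{24819}{3014912581}$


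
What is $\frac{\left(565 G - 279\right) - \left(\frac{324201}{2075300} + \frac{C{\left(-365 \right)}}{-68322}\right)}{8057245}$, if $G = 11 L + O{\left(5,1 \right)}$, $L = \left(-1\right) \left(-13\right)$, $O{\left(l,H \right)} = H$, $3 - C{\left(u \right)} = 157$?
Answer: $\frac{249920495332993}{24835344866839500} \approx 0.010063$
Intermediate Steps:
$C{\left(u \right)} = -154$ ($C{\left(u \right)} = 3 - 157 = -154$)
$L = 13$
$G = 144$ ($G = 11 \cdot 13 + 1 = 143 + 1 = 144$)
$\frac{\left(565 G - 279\right) - \left(\frac{324201}{2075300} + \frac{C{\left(-365 \right)}}{-68322}\right)}{8057245} = \frac{\left(565 \cdot 144 - 279\right) - \left(\frac{324201}{2075300} - \frac{154}{-68322}\right)}{8057245} = \left(\left(81360 - 279\right) - \left(324201 \cdot \frac{1}{2075300} - - \frac{77}{34161}\right)\right) \frac{1}{8057245} = \left(81081 - \left(\frac{324201}{2075300} + \frac{77}{34161}\right)\right) \frac{1}{8057245} = \left(81081 - \frac{11234828461}{70894323300}\right) \frac{1}{8057245} = \frac{5748171392658839}{70894323300} \cdot \frac{1}{8057245} = \frac{249920495332993}{24835344866839500}$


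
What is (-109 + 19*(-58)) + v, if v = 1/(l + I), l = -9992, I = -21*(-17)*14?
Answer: -6047735/4994 ≈ -1211.0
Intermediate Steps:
I = 4998 (I = 357*14 = 4998)
v = -1/4994 (v = 1/(-9992 + 4998) = 1/(-4994) = -1/4994 ≈ -0.00020024)
(-109 + 19*(-58)) + v = (-109 + 19*(-58)) - 1/4994 = (-109 - 1102) - 1/4994 = -1211 - 1/4994 = -6047735/4994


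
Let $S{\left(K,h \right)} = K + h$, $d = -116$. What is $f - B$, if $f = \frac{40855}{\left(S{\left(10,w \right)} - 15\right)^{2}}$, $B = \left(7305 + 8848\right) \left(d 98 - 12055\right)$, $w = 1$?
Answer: $\frac{6053668359}{16} \approx 3.7835 \cdot 10^{8}$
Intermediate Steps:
$B = -378351719$ ($B = \left(7305 + 8848\right) \left(\left(-116\right) 98 - 12055\right) = 16153 \left(-11368 - 12055\right) = 16153 \left(-23423\right) = -378351719$)
$f = \frac{40855}{16}$ ($f = \frac{40855}{\left(\left(10 + 1\right) - 15\right)^{2}} = \frac{40855}{\left(11 - 15\right)^{2}} = \frac{40855}{\left(-4\right)^{2}} = \frac{40855}{16} \approx 2553.4$)
$f - B = \frac{40855}{16} - -378351719 = \frac{40855}{16} + 378351719 = \frac{6053668359}{16}$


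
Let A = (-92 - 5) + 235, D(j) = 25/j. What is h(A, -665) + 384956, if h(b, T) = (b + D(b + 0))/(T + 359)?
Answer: 16255902899/42228 ≈ 3.8496e+5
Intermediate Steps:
A = 138 (A = -97 + 235 = 138)
h(b, T) = (b + 25/b)/(359 + T) (h(b, T) = (b + 25/(b + 0))/(T + 359) = (b + 25/b)/(359 + T))
h(A, -665) + 384956 = (25 + 138²)/(138*(359 - 665)) + 384956 = (1/138)*(25 + 19044)/(-306) + 384956 = (1/138)*(-1/306)*19069 + 384956 = -19069/42228 + 384956 = 16255902899/42228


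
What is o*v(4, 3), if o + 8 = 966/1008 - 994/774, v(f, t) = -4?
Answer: 25777/774 ≈ 33.304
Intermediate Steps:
o = -25777/3096 (o = -8 + (966/1008 - 994/774) = -8 + (966*(1/1008) - 994*1/774) = -8 + (23/24 - 497/387) = -8 - 1009/3096 = -25777/3096 ≈ -8.3259)
o*v(4, 3) = -25777/3096*(-4) = 25777/774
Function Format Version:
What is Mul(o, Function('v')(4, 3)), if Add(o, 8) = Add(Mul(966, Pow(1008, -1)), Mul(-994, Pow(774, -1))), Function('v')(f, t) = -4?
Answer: Rational(25777, 774) ≈ 33.304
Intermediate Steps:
o = Rational(-25777, 3096) (o = Add(-8, Add(Mul(966, Pow(1008, -1)), Mul(-994, Pow(774, -1)))) = Add(-8, Add(Mul(966, Rational(1, 1008)), Mul(-994, Rational(1, 774)))) = Add(-8, Add(Rational(23, 24), Rational(-497, 387))) = Add(-8, Rational(-1009, 3096)) = Rational(-25777, 3096) ≈ -8.3259)
Mul(o, Function('v')(4, 3)) = Mul(Rational(-25777, 3096), -4) = Rational(25777, 774)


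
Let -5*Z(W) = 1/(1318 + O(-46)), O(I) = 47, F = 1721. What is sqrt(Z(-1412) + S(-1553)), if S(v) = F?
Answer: 4*sqrt(200413122)/1365 ≈ 41.485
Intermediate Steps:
S(v) = 1721
Z(W) = -1/6825 (Z(W) = -1/(5*(1318 + 47)) = -1/5/1365 = -1/5*1/1365 = -1/6825)
sqrt(Z(-1412) + S(-1553)) = sqrt(-1/6825 + 1721) = sqrt(11745824/6825) = 4*sqrt(200413122)/1365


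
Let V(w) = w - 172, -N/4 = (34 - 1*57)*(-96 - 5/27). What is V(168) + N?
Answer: -239032/27 ≈ -8853.0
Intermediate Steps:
N = -238924/27 (N = -4*(34 - 1*57)*(-96 - 5/27) = -4*(34 - 57)*(-96 - 5*1/27) = -(-92)*(-96 - 5/27) = -(-92)*(-2597)/27 = -4*59731/27 = -238924/27 ≈ -8849.0)
V(w) = -172 + w
V(168) + N = (-172 + 168) - 238924/27 = -4 - 238924/27 = -239032/27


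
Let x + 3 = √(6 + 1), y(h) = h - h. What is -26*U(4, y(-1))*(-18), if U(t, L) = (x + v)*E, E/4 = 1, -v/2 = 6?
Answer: -28080 + 1872*√7 ≈ -23127.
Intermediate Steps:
v = -12 (v = -2*6 = -12)
E = 4 (E = 4*1 = 4)
y(h) = 0
x = -3 + √7 (x = -3 + √(6 + 1) = -3 + √7 ≈ -0.35425)
U(t, L) = -60 + 4*√7 (U(t, L) = ((-3 + √7) - 12)*4 = (-15 + √7)*4 = -60 + 4*√7)
-26*U(4, y(-1))*(-18) = -26*(-60 + 4*√7)*(-18) = (1560 - 104*√7)*(-18) = -28080 + 1872*√7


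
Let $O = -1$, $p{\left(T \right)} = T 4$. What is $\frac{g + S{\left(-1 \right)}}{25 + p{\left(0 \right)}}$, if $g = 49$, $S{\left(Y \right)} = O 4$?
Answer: $\frac{9}{5} \approx 1.8$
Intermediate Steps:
$p{\left(T \right)} = 4 T$
$S{\left(Y \right)} = -4$ ($S{\left(Y \right)} = \left(-1\right) 4 = -4$)
$\frac{g + S{\left(-1 \right)}}{25 + p{\left(0 \right)}} = \frac{49 - 4}{25 + 4 \cdot 0} = \frac{1}{25 + 0} \cdot 45 = \frac{1}{25} \cdot 45 = \frac{9}{5}$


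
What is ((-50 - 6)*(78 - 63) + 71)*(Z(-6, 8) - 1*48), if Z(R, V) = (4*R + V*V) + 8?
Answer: 0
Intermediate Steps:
Z(R, V) = 8 + V² + 4*R (Z(R, V) = (4*R + V²) + 8 = (V² + 4*R) + 8 = 8 + V² + 4*R)
((-50 - 6)*(78 - 63) + 71)*(Z(-6, 8) - 1*48) = ((-50 - 6)*(78 - 63) + 71)*((8 + 8² + 4*(-6)) - 1*48) = (-56*15 + 71)*((8 + 64 - 24) - 48) = (-840 + 71)*(48 - 48) = -769*0 = 0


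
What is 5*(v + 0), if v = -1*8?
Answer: -40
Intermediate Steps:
v = -8
5*(v + 0) = 5*(-8 + 0) = 5*(-8) = -40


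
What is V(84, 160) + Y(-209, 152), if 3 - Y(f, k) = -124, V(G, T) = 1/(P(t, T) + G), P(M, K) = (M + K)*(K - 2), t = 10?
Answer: 3421889/26944 ≈ 127.00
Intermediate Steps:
P(M, K) = (-2 + K)*(K + M) (P(M, K) = (K + M)*(-2 + K) = (-2 + K)*(K + M))
V(G, T) = 1/(-20 + G + T² + 8*T) (V(G, T) = 1/((T² - 2*T - 2*10 + T*10) + G) = 1/((T² - 2*T - 20 + 10*T) + G) = 1/((-20 + T² + 8*T) + G) = 1/(-20 + G + T² + 8*T))
Y(f, k) = 127 (Y(f, k) = 3 - 1*(-124) = 3 + 124 = 127)
V(84, 160) + Y(-209, 152) = 1/(-20 + 84 + 160² + 8*160) + 127 = 1/(-20 + 84 + 25600 + 1280) + 127 = 1/26944 + 127 = 3421889/26944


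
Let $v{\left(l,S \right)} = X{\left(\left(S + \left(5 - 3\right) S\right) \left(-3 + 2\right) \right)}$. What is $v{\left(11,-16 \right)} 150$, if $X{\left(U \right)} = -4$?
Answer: $-600$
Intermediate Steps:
$v{\left(l,S \right)} = -4$
$v{\left(11,-16 \right)} 150 = \left(-4\right) 150 = -600$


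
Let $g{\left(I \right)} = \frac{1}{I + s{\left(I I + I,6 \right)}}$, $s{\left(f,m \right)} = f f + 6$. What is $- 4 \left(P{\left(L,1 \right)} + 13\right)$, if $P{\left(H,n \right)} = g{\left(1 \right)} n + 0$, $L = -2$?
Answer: $- \frac{576}{11} \approx -52.364$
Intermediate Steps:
$s{\left(f,m \right)} = 6 + f^{2}$ ($s{\left(f,m \right)} = f^{2} + 6 = 6 + f^{2}$)
$g{\left(I \right)} = \frac{1}{6 + I + \left(I + I^{2}\right)^{2}}$ ($g{\left(I \right)} = \frac{1}{I + \left(6 + \left(I I + I\right)^{2}\right)} = \frac{1}{I + \left(6 + \left(I^{2} + I\right)^{2}\right)} = \frac{1}{I + \left(6 + \left(I + I^{2}\right)^{2}\right)} = \frac{1}{6 + I + \left(I + I^{2}\right)^{2}}$)
$P{\left(H,n \right)} = \frac{n}{11}$ ($P{\left(H,n \right)} = \frac{n}{6 + 1 + 1^{2} \left(1 + 1\right)^{2}} + 0 = \frac{n}{6 + 1 + 1 \cdot 2^{2}} + 0 = \frac{n}{6 + 1 + 1 \cdot 4} + 0 = \frac{n}{6 + 1 + 4} + 0 = \frac{n}{11} + 0 = \frac{n}{11}$)
$- 4 \left(P{\left(L,1 \right)} + 13\right) = - 4 \left(\frac{1}{11} \cdot 1 + 13\right) = - 4 \left(\frac{1}{11} + 13\right) = \left(-4\right) \frac{144}{11} = - \frac{576}{11}$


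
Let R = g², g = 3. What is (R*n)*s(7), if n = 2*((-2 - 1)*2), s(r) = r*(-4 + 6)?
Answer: -1512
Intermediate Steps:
s(r) = 2*r (s(r) = r*2 = 2*r)
R = 9 (R = 3² = 9)
n = -12 (n = 2*(-3*2) = 2*(-6) = -12)
(R*n)*s(7) = (9*(-12))*(2*7) = -108*14 = -1512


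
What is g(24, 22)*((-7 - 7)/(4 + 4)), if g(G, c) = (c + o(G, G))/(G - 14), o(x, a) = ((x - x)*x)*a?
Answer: -77/20 ≈ -3.8500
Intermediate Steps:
o(x, a) = 0 (o(x, a) = (0*x)*a = 0*a = 0)
g(G, c) = c/(-14 + G) (g(G, c) = (c + 0)/(G - 14) = c/(-14 + G))
g(24, 22)*((-7 - 7)/(4 + 4)) = (22/(-14 + 24))*((-7 - 7)/(4 + 4)) = (22/10)*(-14/8) = (22*(1/10))*(-14*1/8) = (11/5)*(-7/4) = -77/20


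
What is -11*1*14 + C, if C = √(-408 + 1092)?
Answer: -154 + 6*√19 ≈ -127.85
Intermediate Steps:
C = 6*√19 (C = √684 = 6*√19 ≈ 26.153)
-11*1*14 + C = -11*1*14 + 6*√19 = -11*14 + 6*√19 = -154 + 6*√19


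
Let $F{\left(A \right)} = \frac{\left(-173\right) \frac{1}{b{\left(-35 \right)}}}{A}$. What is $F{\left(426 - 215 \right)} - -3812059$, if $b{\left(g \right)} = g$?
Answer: $\frac{28152055888}{7385} \approx 3.8121 \cdot 10^{6}$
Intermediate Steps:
$F{\left(A \right)} = \frac{173}{35 A}$ ($F{\left(A \right)} = \frac{\left(-173\right) \frac{1}{-35}}{A} = \frac{\left(-173\right) \left(- \frac{1}{35}\right)}{A} = \frac{173}{35 A}$)
$F{\left(426 - 215 \right)} - -3812059 = \frac{173}{35 \left(426 - 215\right)} - -3812059 = \frac{173}{35 \left(426 - 215\right)} + 3812059 = \frac{173}{35 \cdot 211} + 3812059 = \frac{173}{35} \cdot \frac{1}{211} + 3812059 = \frac{173}{7385} + 3812059 = \frac{28152055888}{7385}$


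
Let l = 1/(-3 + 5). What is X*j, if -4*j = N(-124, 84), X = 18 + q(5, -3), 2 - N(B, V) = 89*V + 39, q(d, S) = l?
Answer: 277981/8 ≈ 34748.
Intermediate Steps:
l = ½ (l = 1/2 = ½ ≈ 0.50000)
q(d, S) = ½
N(B, V) = -37 - 89*V (N(B, V) = 2 - (89*V + 39) = 2 - (39 + 89*V) = 2 + (-39 - 89*V) = -37 - 89*V)
X = 37/2 (X = 18 + ½ = 37/2 ≈ 18.500)
j = 7513/4 (j = -(-37 - 89*84)/4 = -(-37 - 7476)/4 = -¼*(-7513) = 7513/4 ≈ 1878.3)
X*j = (37/2)*(7513/4) = 277981/8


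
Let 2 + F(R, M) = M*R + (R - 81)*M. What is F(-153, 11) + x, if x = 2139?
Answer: -2120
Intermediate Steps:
F(R, M) = -2 + M*R + M*(-81 + R) (F(R, M) = -2 + (M*R + (R - 81)*M) = -2 + (M*R + (-81 + R)*M) = -2 + (M*R + M*(-81 + R)) = -2 + M*R + M*(-81 + R))
F(-153, 11) + x = (-2 - 81*11 + 2*11*(-153)) + 2139 = (-2 - 891 - 3366) + 2139 = -4259 + 2139 = -2120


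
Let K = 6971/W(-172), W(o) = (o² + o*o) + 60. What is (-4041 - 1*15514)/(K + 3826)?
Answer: -1158203540/226613299 ≈ -5.1109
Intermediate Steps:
W(o) = 60 + 2*o² (W(o) = (o² + o²) + 60 = 2*o² + 60 = 60 + 2*o²)
K = 6971/59228 (K = 6971/(60 + 2*(-172)²) = 6971/(60 + 2*29584) = 6971/(60 + 59168) = 6971/59228 ≈ 0.11770)
(-4041 - 1*15514)/(K + 3826) = (-4041 - 1*15514)/(6971/59228 + 3826) = (-4041 - 15514)/(226613299/59228) = -19555*59228/226613299 = -1158203540/226613299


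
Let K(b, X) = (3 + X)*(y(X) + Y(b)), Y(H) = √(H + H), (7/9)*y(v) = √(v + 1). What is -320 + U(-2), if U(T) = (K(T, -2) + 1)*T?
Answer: -322 - 46*I/7 ≈ -322.0 - 6.5714*I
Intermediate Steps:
y(v) = 9*√(1 + v)/7 (y(v) = 9*√(v + 1)/7 = 9*√(1 + v)/7)
Y(H) = √2*√H (Y(H) = √(2*H) = √2*√H)
K(b, X) = (3 + X)*(9*√(1 + X)/7 + √2*√b)
U(T) = T*(1 + 9*I/7 + √2*√T) (U(T) = ((27*√(1 - 2)/7 + 3*√2*√T + (9/7)*(-2)*√(1 - 2) - 2*√2*√T) + 1)*T = ((27*√(-1)/7 + 3*√2*√T + (9/7)*(-2)*√(-1) - 2*√2*√T) + 1)*T = ((27*I/7 + 3*√2*√T + (9/7)*(-2)*I - 2*√2*√T) + 1)*T = ((27*I/7 + 3*√2*√T - 18*I/7 - 2*√2*√T) + 1)*T = ((9*I/7 + √2*√T) + 1)*T = (1 + 9*I/7 + √2*√T)*T = T*(1 + 9*I/7 + √2*√T))
-320 + U(-2) = -320 + (√2*(-2)^(3/2) + (⅐)*(-2)*(7 + 9*I)) = -320 + (√2*(-2*I*√2) + (-2 - 18*I/7)) = -320 + (-4*I + (-2 - 18*I/7)) = -320 + (-2 - 46*I/7) = -322 - 46*I/7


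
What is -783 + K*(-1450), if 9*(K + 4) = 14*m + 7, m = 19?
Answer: -116899/3 ≈ -38966.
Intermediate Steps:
K = 79/3 (K = -4 + (14*19 + 7)/9 = -4 + (266 + 7)/9 = -4 + (1/9)*273 = -4 + 91/3 = 79/3 ≈ 26.333)
-783 + K*(-1450) = -783 + (79/3)*(-1450) = -783 - 114550/3 = -116899/3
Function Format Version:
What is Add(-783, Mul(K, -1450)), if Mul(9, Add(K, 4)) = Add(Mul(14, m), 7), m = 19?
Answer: Rational(-116899, 3) ≈ -38966.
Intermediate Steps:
K = Rational(79, 3) (K = Add(-4, Mul(Rational(1, 9), Add(Mul(14, 19), 7))) = Add(-4, Mul(Rational(1, 9), Add(266, 7))) = Add(-4, Mul(Rational(1, 9), 273)) = Add(-4, Rational(91, 3)) = Rational(79, 3) ≈ 26.333)
Add(-783, Mul(K, -1450)) = Add(-783, Mul(Rational(79, 3), -1450)) = Add(-783, Rational(-114550, 3)) = Rational(-116899, 3)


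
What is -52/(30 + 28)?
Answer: -26/29 ≈ -0.89655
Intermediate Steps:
-52/(30 + 28) = -52/58 = (1/58)*(-52) = -26/29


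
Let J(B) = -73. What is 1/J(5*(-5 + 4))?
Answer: -1/73 ≈ -0.013699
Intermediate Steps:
1/J(5*(-5 + 4)) = 1/(-73) = -1/73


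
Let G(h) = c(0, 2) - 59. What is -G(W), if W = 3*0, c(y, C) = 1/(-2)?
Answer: 119/2 ≈ 59.500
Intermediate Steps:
c(y, C) = -½
W = 0
G(h) = -119/2 (G(h) = -½ - 59 = -119/2)
-G(W) = -1*(-119/2) = 119/2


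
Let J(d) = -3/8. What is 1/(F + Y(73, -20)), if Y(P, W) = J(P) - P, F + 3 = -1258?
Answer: -8/10675 ≈ -0.00074941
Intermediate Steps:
F = -1261 (F = -3 - 1258 = -1261)
J(d) = -3/8 (J(d) = -3*⅛ = -3/8)
Y(P, W) = -3/8 - P
1/(F + Y(73, -20)) = 1/(-1261 + (-3/8 - 1*73)) = 1/(-1261 + (-3/8 - 73)) = 1/(-1261 - 587/8) = 1/(-10675/8) = -8/10675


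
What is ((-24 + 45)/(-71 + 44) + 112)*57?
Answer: 19019/3 ≈ 6339.7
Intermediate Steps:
((-24 + 45)/(-71 + 44) + 112)*57 = (21/(-27) + 112)*57 = (21*(-1/27) + 112)*57 = (-7/9 + 112)*57 = (1001/9)*57 = 19019/3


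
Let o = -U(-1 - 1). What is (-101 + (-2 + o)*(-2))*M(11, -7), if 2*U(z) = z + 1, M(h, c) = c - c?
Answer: 0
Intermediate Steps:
M(h, c) = 0
U(z) = ½ + z/2 (U(z) = (z + 1)/2 = (1 + z)/2 = ½ + z/2)
o = ½ (o = -(½ + (-1 - 1)/2) = -(½ + (½)*(-2)) = -(½ - 1) = -1*(-½) = ½ ≈ 0.50000)
(-101 + (-2 + o)*(-2))*M(11, -7) = (-101 + (-2 + ½)*(-2))*0 = (-101 - 3/2*(-2))*0 = (-101 + 3)*0 = -98*0 = 0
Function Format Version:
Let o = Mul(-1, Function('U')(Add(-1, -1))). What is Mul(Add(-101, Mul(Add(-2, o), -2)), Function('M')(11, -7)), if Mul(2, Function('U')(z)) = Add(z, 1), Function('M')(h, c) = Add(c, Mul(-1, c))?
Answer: 0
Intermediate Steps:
Function('M')(h, c) = 0
Function('U')(z) = Add(Rational(1, 2), Mul(Rational(1, 2), z)) (Function('U')(z) = Mul(Rational(1, 2), Add(z, 1)) = Mul(Rational(1, 2), Add(1, z)) = Add(Rational(1, 2), Mul(Rational(1, 2), z)))
o = Rational(1, 2) (o = Mul(-1, Add(Rational(1, 2), Mul(Rational(1, 2), Add(-1, -1)))) = Mul(-1, Add(Rational(1, 2), Mul(Rational(1, 2), -2))) = Mul(-1, Add(Rational(1, 2), -1)) = Mul(-1, Rational(-1, 2)) = Rational(1, 2) ≈ 0.50000)
Mul(Add(-101, Mul(Add(-2, o), -2)), Function('M')(11, -7)) = Mul(Add(-101, Mul(Add(-2, Rational(1, 2)), -2)), 0) = Mul(Add(-101, Mul(Rational(-3, 2), -2)), 0) = Mul(Add(-101, 3), 0) = Mul(-98, 0) = 0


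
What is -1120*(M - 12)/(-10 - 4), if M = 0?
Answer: -960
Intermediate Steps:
-1120*(M - 12)/(-10 - 4) = -1120*(0 - 12)/(-10 - 4) = -(-13440)/(-14) = -(-13440)*(-1)/14 = -1120*6/7 = -960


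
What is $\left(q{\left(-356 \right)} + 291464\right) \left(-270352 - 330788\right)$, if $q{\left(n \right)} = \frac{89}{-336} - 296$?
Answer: $- \frac{4900912024105}{28} \approx -1.7503 \cdot 10^{11}$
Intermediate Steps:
$q{\left(n \right)} = - \frac{99545}{336}$ ($q{\left(n \right)} = 89 \left(- \frac{1}{336}\right) - 296 = - \frac{89}{336} - 296 = - \frac{99545}{336}$)
$\left(q{\left(-356 \right)} + 291464\right) \left(-270352 - 330788\right) = \left(- \frac{99545}{336} + 291464\right) \left(-270352 - 330788\right) = \frac{97832359}{336} \left(-601140\right) = - \frac{4900912024105}{28}$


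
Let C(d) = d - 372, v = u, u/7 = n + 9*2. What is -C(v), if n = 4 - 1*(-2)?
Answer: 204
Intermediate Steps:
n = 6 (n = 4 + 2 = 6)
u = 168 (u = 7*(6 + 9*2) = 7*(6 + 18) = 7*24 = 168)
v = 168
C(d) = -372 + d
-C(v) = -(-372 + 168) = -1*(-204) = 204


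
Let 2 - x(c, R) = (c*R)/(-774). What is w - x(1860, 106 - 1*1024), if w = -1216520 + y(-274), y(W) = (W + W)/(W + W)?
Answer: -52215543/43 ≈ -1.2143e+6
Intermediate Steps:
y(W) = 1 (y(W) = (2*W)/((2*W)) = (2*W)*(1/(2*W)) = 1)
w = -1216519 (w = -1216520 + 1 = -1216519)
x(c, R) = 2 + R*c/774 (x(c, R) = 2 - c*R/(-774) = 2 - R*c*(-1)/774 = 2 - (-1)*R*c/774 = 2 + R*c/774)
w - x(1860, 106 - 1*1024) = -1216519 - (2 + (1/774)*(106 - 1*1024)*1860) = -1216519 - (2 + (1/774)*(106 - 1024)*1860) = -1216519 - (2 + (1/774)*(-918)*1860) = -1216519 - (2 - 94860/43) = -1216519 - 1*(-94774/43) = -1216519 + 94774/43 = -52215543/43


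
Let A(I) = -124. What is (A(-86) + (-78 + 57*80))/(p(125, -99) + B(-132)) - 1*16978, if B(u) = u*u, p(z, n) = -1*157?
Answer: -293154768/17267 ≈ -16978.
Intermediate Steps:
p(z, n) = -157
B(u) = u²
(A(-86) + (-78 + 57*80))/(p(125, -99) + B(-132)) - 1*16978 = (-124 + (-78 + 57*80))/(-157 + (-132)²) - 1*16978 = (-124 + (-78 + 4560))/(-157 + 17424) - 16978 = (-124 + 4482)/17267 - 16978 = 4358*(1/17267) - 16978 = 4358/17267 - 16978 = -293154768/17267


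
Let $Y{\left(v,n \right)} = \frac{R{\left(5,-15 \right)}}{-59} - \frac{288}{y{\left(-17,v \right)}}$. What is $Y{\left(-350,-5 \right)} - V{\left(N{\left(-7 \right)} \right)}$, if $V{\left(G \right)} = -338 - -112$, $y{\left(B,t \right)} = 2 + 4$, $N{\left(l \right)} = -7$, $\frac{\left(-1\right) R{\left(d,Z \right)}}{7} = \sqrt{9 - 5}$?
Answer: $\frac{10516}{59} \approx 178.24$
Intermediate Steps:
$R{\left(d,Z \right)} = -14$ ($R{\left(d,Z \right)} = - 7 \sqrt{9 - 5} = - 7 \sqrt{4} = \left(-7\right) 2 = -14$)
$y{\left(B,t \right)} = 6$
$Y{\left(v,n \right)} = - \frac{2818}{59}$ ($Y{\left(v,n \right)} = - \frac{14}{-59} - \frac{288}{6} = \left(-14\right) \left(- \frac{1}{59}\right) - 48 = \frac{14}{59} - 48 = - \frac{2818}{59}$)
$V{\left(G \right)} = -226$ ($V{\left(G \right)} = -338 + 112 = -226$)
$Y{\left(-350,-5 \right)} - V{\left(N{\left(-7 \right)} \right)} = - \frac{2818}{59} - -226 = - \frac{2818}{59} + 226 = \frac{10516}{59}$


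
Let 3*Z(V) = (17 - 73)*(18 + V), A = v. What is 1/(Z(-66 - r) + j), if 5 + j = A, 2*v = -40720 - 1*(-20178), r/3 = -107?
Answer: -1/15372 ≈ -6.5053e-5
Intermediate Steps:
r = -321 (r = 3*(-107) = -321)
v = -10271 (v = (-40720 - 1*(-20178))/2 = (-40720 + 20178)/2 = (1/2)*(-20542) = -10271)
A = -10271
j = -10276 (j = -5 - 10271 = -10276)
Z(V) = -336 - 56*V/3 (Z(V) = ((17 - 73)*(18 + V))/3 = (-56*(18 + V))/3 = (-1008 - 56*V)/3 = -336 - 56*V/3)
1/(Z(-66 - r) + j) = 1/((-336 - 56*(-66 - 1*(-321))/3) - 10276) = 1/((-336 - 56*(-66 + 321)/3) - 10276) = 1/((-336 - 56/3*255) - 10276) = 1/((-336 - 4760) - 10276) = 1/(-5096 - 10276) = 1/(-15372) = -1/15372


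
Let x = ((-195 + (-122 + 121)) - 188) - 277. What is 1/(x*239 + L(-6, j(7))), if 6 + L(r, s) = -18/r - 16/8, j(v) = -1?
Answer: -1/157984 ≈ -6.3298e-6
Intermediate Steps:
L(r, s) = -8 - 18/r (L(r, s) = -6 + (-18/r - 16/8) = -6 + (-18/r - 16*1/8) = -6 + (-18/r - 2) = -6 + (-2 - 18/r) = -8 - 18/r)
x = -661 (x = ((-195 - 1) - 188) - 277 = (-196 - 188) - 277 = -384 - 277 = -661)
1/(x*239 + L(-6, j(7))) = 1/(-661*239 + (-8 - 18/(-6))) = 1/(-157979 + (-8 - 18*(-1/6))) = 1/(-157979 + (-8 + 3)) = 1/(-157979 - 5) = 1/(-157984) = -1/157984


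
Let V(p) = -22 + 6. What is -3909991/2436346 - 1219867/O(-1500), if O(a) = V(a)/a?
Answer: -557253398941607/4872692 ≈ -1.1436e+8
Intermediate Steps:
V(p) = -16
O(a) = -16/a
-3909991/2436346 - 1219867/O(-1500) = -3909991/2436346 - 1219867/((-16/(-1500))) = -3909991*1/2436346 - 1219867/((-16*(-1/1500))) = -3909991/2436346 - 1219867/4/375 = -3909991/2436346 - 1219867*375/4 = -3909991/2436346 - 457450125/4 = -557253398941607/4872692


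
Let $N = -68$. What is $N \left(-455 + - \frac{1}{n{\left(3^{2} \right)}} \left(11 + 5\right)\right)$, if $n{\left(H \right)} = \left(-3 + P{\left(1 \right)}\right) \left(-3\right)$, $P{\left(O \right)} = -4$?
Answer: $\frac{650828}{21} \approx 30992.0$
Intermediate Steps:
$n{\left(H \right)} = 21$ ($n{\left(H \right)} = \left(-3 - 4\right) \left(-3\right) = \left(-7\right) \left(-3\right) = 21$)
$N \left(-455 + - \frac{1}{n{\left(3^{2} \right)}} \left(11 + 5\right)\right) = - 68 \left(-455 + - \frac{1}{21} \left(11 + 5\right)\right) = - 68 \left(-455 + \left(-1\right) \frac{1}{21} \cdot 16\right) = - 68 \left(-455 - \frac{16}{21}\right) = \left(-68\right) \left(- \frac{9571}{21}\right) = \frac{650828}{21}$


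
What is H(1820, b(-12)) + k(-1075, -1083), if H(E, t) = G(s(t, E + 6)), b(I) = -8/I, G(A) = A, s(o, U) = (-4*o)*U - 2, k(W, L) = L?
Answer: -17863/3 ≈ -5954.3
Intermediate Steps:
s(o, U) = -2 - 4*U*o (s(o, U) = -4*U*o - 2 = -2 - 4*U*o)
H(E, t) = -2 - 4*t*(6 + E) (H(E, t) = -2 - 4*(E + 6)*t = -2 - 4*(6 + E)*t = -2 - 4*t*(6 + E))
H(1820, b(-12)) + k(-1075, -1083) = (-2 - 4*(-8/(-12))*(6 + 1820)) - 1083 = (-2 - 4*(-8*(-1/12))*1826) - 1083 = (-2 - 4*2/3*1826) - 1083 = (-2 - 14608/3) - 1083 = -14614/3 - 1083 = -17863/3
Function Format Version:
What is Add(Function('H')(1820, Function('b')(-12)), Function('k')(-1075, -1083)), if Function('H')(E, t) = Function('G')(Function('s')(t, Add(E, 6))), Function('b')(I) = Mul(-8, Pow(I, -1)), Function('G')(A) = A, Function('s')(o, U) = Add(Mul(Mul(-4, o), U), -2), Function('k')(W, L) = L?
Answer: Rational(-17863, 3) ≈ -5954.3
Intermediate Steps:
Function('s')(o, U) = Add(-2, Mul(-4, U, o)) (Function('s')(o, U) = Add(Mul(-4, U, o), -2) = Add(-2, Mul(-4, U, o)))
Function('H')(E, t) = Add(-2, Mul(-4, t, Add(6, E))) (Function('H')(E, t) = Add(-2, Mul(-4, Add(E, 6), t)) = Add(-2, Mul(-4, Add(6, E), t)) = Add(-2, Mul(-4, t, Add(6, E))))
Add(Function('H')(1820, Function('b')(-12)), Function('k')(-1075, -1083)) = Add(Add(-2, Mul(-4, Mul(-8, Pow(-12, -1)), Add(6, 1820))), -1083) = Add(Add(-2, Mul(-4, Mul(-8, Rational(-1, 12)), 1826)), -1083) = Add(Add(-2, Mul(-4, Rational(2, 3), 1826)), -1083) = Add(Add(-2, Rational(-14608, 3)), -1083) = Add(Rational(-14614, 3), -1083) = Rational(-17863, 3)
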